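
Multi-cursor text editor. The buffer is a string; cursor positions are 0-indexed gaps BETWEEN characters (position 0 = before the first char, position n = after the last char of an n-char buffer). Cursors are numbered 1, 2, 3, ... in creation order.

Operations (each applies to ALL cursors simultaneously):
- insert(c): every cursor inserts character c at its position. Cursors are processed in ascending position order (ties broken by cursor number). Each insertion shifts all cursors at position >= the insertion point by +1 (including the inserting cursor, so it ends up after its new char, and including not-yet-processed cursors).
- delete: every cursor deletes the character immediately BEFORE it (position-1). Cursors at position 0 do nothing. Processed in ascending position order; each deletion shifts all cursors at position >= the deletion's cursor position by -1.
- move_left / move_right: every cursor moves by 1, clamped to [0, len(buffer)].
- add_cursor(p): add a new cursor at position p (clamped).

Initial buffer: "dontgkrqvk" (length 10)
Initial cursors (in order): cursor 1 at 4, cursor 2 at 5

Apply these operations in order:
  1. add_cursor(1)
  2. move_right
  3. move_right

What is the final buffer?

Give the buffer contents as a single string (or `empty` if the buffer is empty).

Answer: dontgkrqvk

Derivation:
After op 1 (add_cursor(1)): buffer="dontgkrqvk" (len 10), cursors c3@1 c1@4 c2@5, authorship ..........
After op 2 (move_right): buffer="dontgkrqvk" (len 10), cursors c3@2 c1@5 c2@6, authorship ..........
After op 3 (move_right): buffer="dontgkrqvk" (len 10), cursors c3@3 c1@6 c2@7, authorship ..........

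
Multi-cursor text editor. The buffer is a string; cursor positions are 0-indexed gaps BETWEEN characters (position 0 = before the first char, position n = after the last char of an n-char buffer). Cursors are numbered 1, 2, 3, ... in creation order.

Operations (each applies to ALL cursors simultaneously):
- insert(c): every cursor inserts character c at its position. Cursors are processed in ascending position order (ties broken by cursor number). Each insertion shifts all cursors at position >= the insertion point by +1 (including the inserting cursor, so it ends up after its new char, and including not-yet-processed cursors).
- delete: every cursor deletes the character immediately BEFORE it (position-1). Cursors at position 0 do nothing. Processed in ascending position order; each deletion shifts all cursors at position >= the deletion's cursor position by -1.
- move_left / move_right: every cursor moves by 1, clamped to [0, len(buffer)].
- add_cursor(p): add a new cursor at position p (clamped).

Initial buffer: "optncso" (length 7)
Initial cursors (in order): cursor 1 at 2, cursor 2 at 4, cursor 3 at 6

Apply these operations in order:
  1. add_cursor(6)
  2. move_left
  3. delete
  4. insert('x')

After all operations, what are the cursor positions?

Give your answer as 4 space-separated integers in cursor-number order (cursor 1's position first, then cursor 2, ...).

Answer: 1 5 5 5

Derivation:
After op 1 (add_cursor(6)): buffer="optncso" (len 7), cursors c1@2 c2@4 c3@6 c4@6, authorship .......
After op 2 (move_left): buffer="optncso" (len 7), cursors c1@1 c2@3 c3@5 c4@5, authorship .......
After op 3 (delete): buffer="pso" (len 3), cursors c1@0 c2@1 c3@1 c4@1, authorship ...
After op 4 (insert('x')): buffer="xpxxxso" (len 7), cursors c1@1 c2@5 c3@5 c4@5, authorship 1.234..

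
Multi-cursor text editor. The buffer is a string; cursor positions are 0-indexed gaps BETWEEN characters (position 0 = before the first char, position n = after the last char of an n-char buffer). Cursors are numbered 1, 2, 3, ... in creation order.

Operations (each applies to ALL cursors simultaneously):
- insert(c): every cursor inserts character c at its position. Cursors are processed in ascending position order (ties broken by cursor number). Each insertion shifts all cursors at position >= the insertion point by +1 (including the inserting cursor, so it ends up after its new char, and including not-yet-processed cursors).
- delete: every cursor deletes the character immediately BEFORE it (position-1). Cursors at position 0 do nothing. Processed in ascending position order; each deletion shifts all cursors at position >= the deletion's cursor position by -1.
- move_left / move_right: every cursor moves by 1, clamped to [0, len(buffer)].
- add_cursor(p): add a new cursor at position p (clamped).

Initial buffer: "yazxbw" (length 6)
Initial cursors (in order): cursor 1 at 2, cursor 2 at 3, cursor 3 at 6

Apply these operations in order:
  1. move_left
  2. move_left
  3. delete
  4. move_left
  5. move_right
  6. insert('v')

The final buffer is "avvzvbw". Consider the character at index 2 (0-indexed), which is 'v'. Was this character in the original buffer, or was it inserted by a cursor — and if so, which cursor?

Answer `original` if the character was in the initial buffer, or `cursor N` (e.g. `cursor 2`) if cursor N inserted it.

After op 1 (move_left): buffer="yazxbw" (len 6), cursors c1@1 c2@2 c3@5, authorship ......
After op 2 (move_left): buffer="yazxbw" (len 6), cursors c1@0 c2@1 c3@4, authorship ......
After op 3 (delete): buffer="azbw" (len 4), cursors c1@0 c2@0 c3@2, authorship ....
After op 4 (move_left): buffer="azbw" (len 4), cursors c1@0 c2@0 c3@1, authorship ....
After op 5 (move_right): buffer="azbw" (len 4), cursors c1@1 c2@1 c3@2, authorship ....
After op 6 (insert('v')): buffer="avvzvbw" (len 7), cursors c1@3 c2@3 c3@5, authorship .12.3..
Authorship (.=original, N=cursor N): . 1 2 . 3 . .
Index 2: author = 2

Answer: cursor 2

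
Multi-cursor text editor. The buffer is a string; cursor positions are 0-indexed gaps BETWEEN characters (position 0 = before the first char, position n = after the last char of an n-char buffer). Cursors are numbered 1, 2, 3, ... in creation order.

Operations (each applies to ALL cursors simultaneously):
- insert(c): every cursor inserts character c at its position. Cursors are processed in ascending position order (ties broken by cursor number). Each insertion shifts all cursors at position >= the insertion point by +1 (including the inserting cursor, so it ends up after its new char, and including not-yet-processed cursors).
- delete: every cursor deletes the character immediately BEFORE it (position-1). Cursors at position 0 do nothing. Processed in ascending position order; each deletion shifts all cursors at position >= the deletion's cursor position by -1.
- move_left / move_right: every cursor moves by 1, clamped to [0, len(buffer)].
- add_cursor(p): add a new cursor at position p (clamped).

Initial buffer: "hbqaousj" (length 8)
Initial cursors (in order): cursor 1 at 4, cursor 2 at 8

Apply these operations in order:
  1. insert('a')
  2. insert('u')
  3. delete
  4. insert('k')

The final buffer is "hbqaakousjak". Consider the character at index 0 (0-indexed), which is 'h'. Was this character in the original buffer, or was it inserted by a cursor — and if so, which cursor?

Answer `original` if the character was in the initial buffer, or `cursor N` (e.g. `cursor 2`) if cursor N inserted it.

Answer: original

Derivation:
After op 1 (insert('a')): buffer="hbqaaousja" (len 10), cursors c1@5 c2@10, authorship ....1....2
After op 2 (insert('u')): buffer="hbqaauousjau" (len 12), cursors c1@6 c2@12, authorship ....11....22
After op 3 (delete): buffer="hbqaaousja" (len 10), cursors c1@5 c2@10, authorship ....1....2
After op 4 (insert('k')): buffer="hbqaakousjak" (len 12), cursors c1@6 c2@12, authorship ....11....22
Authorship (.=original, N=cursor N): . . . . 1 1 . . . . 2 2
Index 0: author = original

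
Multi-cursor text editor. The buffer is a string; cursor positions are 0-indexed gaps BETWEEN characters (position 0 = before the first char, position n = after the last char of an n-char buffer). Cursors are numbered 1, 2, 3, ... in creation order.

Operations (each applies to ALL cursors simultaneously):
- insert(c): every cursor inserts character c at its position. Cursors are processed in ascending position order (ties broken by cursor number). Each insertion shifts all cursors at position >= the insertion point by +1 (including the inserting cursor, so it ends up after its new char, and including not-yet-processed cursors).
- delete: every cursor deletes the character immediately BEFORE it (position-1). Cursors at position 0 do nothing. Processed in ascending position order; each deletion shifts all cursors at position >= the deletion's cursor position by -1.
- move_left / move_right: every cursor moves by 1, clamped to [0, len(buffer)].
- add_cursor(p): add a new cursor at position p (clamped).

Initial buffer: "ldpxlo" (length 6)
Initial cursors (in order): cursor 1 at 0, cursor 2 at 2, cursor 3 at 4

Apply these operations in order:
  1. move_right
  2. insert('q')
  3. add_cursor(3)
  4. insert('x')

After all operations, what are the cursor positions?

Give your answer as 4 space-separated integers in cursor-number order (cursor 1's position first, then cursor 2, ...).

Answer: 3 8 12 5

Derivation:
After op 1 (move_right): buffer="ldpxlo" (len 6), cursors c1@1 c2@3 c3@5, authorship ......
After op 2 (insert('q')): buffer="lqdpqxlqo" (len 9), cursors c1@2 c2@5 c3@8, authorship .1..2..3.
After op 3 (add_cursor(3)): buffer="lqdpqxlqo" (len 9), cursors c1@2 c4@3 c2@5 c3@8, authorship .1..2..3.
After op 4 (insert('x')): buffer="lqxdxpqxxlqxo" (len 13), cursors c1@3 c4@5 c2@8 c3@12, authorship .11.4.22..33.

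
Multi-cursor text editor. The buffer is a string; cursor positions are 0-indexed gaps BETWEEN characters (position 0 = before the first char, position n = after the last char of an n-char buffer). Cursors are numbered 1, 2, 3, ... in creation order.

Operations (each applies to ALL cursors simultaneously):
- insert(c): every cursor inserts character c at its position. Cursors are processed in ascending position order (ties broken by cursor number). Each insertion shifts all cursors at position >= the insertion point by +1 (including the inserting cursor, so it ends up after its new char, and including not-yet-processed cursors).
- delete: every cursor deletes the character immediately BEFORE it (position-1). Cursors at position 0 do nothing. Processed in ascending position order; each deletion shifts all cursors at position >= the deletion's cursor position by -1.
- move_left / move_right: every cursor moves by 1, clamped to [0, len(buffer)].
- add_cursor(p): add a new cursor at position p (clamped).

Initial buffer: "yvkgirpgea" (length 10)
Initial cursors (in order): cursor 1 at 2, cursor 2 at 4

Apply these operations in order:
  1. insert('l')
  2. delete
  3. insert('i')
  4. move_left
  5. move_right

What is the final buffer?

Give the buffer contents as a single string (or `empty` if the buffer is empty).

Answer: yvikgiirpgea

Derivation:
After op 1 (insert('l')): buffer="yvlkglirpgea" (len 12), cursors c1@3 c2@6, authorship ..1..2......
After op 2 (delete): buffer="yvkgirpgea" (len 10), cursors c1@2 c2@4, authorship ..........
After op 3 (insert('i')): buffer="yvikgiirpgea" (len 12), cursors c1@3 c2@6, authorship ..1..2......
After op 4 (move_left): buffer="yvikgiirpgea" (len 12), cursors c1@2 c2@5, authorship ..1..2......
After op 5 (move_right): buffer="yvikgiirpgea" (len 12), cursors c1@3 c2@6, authorship ..1..2......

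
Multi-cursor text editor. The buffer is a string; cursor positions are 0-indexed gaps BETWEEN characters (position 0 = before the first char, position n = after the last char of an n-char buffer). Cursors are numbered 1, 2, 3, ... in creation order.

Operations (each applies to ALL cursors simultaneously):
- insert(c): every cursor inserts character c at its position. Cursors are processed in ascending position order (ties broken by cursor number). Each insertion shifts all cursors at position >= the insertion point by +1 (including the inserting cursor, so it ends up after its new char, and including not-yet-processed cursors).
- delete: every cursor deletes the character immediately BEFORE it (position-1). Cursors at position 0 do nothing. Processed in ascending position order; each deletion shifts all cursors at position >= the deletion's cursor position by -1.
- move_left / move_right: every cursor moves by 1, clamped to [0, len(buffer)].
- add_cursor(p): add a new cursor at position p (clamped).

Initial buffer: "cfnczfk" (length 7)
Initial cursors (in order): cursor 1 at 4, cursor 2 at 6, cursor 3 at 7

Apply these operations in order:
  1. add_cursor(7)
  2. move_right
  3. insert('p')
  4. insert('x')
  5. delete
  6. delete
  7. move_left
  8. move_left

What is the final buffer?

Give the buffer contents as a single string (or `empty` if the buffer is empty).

After op 1 (add_cursor(7)): buffer="cfnczfk" (len 7), cursors c1@4 c2@6 c3@7 c4@7, authorship .......
After op 2 (move_right): buffer="cfnczfk" (len 7), cursors c1@5 c2@7 c3@7 c4@7, authorship .......
After op 3 (insert('p')): buffer="cfnczpfkppp" (len 11), cursors c1@6 c2@11 c3@11 c4@11, authorship .....1..234
After op 4 (insert('x')): buffer="cfnczpxfkpppxxx" (len 15), cursors c1@7 c2@15 c3@15 c4@15, authorship .....11..234234
After op 5 (delete): buffer="cfnczpfkppp" (len 11), cursors c1@6 c2@11 c3@11 c4@11, authorship .....1..234
After op 6 (delete): buffer="cfnczfk" (len 7), cursors c1@5 c2@7 c3@7 c4@7, authorship .......
After op 7 (move_left): buffer="cfnczfk" (len 7), cursors c1@4 c2@6 c3@6 c4@6, authorship .......
After op 8 (move_left): buffer="cfnczfk" (len 7), cursors c1@3 c2@5 c3@5 c4@5, authorship .......

Answer: cfnczfk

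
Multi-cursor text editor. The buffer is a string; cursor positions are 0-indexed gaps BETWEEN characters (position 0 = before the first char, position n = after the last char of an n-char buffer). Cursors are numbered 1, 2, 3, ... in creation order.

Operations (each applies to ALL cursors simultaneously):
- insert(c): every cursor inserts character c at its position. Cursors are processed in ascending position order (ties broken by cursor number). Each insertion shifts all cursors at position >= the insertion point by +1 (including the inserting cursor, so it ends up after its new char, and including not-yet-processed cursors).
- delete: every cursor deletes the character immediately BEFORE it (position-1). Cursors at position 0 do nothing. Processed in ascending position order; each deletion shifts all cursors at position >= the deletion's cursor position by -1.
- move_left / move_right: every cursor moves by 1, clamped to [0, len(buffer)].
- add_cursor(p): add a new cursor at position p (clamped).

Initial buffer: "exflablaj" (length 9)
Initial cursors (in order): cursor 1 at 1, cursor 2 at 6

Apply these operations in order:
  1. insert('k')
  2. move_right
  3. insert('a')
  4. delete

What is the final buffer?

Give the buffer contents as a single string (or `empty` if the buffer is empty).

After op 1 (insert('k')): buffer="ekxflabklaj" (len 11), cursors c1@2 c2@8, authorship .1.....2...
After op 2 (move_right): buffer="ekxflabklaj" (len 11), cursors c1@3 c2@9, authorship .1.....2...
After op 3 (insert('a')): buffer="ekxaflabklaaj" (len 13), cursors c1@4 c2@11, authorship .1.1....2.2..
After op 4 (delete): buffer="ekxflabklaj" (len 11), cursors c1@3 c2@9, authorship .1.....2...

Answer: ekxflabklaj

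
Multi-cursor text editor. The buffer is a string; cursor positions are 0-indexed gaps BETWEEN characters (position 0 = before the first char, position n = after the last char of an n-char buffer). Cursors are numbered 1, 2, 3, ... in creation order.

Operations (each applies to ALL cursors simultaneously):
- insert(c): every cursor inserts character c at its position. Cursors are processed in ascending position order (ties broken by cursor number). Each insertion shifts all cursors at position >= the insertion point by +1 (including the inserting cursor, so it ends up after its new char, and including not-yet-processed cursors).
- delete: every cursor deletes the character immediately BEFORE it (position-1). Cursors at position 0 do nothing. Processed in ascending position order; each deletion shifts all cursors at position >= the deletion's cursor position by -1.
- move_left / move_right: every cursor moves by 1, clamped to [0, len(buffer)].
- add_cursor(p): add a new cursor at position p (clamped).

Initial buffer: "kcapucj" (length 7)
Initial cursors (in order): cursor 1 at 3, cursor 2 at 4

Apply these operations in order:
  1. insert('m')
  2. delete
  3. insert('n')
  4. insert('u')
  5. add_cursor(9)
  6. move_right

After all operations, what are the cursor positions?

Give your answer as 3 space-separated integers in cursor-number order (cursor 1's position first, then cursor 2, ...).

Answer: 6 9 10

Derivation:
After op 1 (insert('m')): buffer="kcampmucj" (len 9), cursors c1@4 c2@6, authorship ...1.2...
After op 2 (delete): buffer="kcapucj" (len 7), cursors c1@3 c2@4, authorship .......
After op 3 (insert('n')): buffer="kcanpnucj" (len 9), cursors c1@4 c2@6, authorship ...1.2...
After op 4 (insert('u')): buffer="kcanupnuucj" (len 11), cursors c1@5 c2@8, authorship ...11.22...
After op 5 (add_cursor(9)): buffer="kcanupnuucj" (len 11), cursors c1@5 c2@8 c3@9, authorship ...11.22...
After op 6 (move_right): buffer="kcanupnuucj" (len 11), cursors c1@6 c2@9 c3@10, authorship ...11.22...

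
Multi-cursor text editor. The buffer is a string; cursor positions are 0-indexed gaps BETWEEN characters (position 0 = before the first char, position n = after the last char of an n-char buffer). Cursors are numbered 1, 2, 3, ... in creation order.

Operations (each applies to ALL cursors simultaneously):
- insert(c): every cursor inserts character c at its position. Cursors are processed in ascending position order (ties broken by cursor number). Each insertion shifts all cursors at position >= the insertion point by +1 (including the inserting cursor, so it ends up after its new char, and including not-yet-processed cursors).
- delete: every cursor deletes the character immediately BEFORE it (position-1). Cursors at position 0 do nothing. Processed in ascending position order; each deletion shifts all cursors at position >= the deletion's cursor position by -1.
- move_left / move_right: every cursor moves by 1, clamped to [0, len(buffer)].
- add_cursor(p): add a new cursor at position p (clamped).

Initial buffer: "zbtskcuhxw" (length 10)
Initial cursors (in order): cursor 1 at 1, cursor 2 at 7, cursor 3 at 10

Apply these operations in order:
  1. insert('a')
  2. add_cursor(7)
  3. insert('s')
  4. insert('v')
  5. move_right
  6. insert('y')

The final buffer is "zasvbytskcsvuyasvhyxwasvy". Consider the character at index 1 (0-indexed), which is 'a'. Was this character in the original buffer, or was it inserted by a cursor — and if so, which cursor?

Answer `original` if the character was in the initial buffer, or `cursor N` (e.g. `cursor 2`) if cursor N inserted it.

After op 1 (insert('a')): buffer="zabtskcuahxwa" (len 13), cursors c1@2 c2@9 c3@13, authorship .1......2...3
After op 2 (add_cursor(7)): buffer="zabtskcuahxwa" (len 13), cursors c1@2 c4@7 c2@9 c3@13, authorship .1......2...3
After op 3 (insert('s')): buffer="zasbtskcsuashxwas" (len 17), cursors c1@3 c4@9 c2@12 c3@17, authorship .11.....4.22...33
After op 4 (insert('v')): buffer="zasvbtskcsvuasvhxwasv" (len 21), cursors c1@4 c4@11 c2@15 c3@21, authorship .111.....44.222...333
After op 5 (move_right): buffer="zasvbtskcsvuasvhxwasv" (len 21), cursors c1@5 c4@12 c2@16 c3@21, authorship .111.....44.222...333
After op 6 (insert('y')): buffer="zasvbytskcsvuyasvhyxwasvy" (len 25), cursors c1@6 c4@14 c2@19 c3@25, authorship .111.1....44.4222.2..3333
Authorship (.=original, N=cursor N): . 1 1 1 . 1 . . . . 4 4 . 4 2 2 2 . 2 . . 3 3 3 3
Index 1: author = 1

Answer: cursor 1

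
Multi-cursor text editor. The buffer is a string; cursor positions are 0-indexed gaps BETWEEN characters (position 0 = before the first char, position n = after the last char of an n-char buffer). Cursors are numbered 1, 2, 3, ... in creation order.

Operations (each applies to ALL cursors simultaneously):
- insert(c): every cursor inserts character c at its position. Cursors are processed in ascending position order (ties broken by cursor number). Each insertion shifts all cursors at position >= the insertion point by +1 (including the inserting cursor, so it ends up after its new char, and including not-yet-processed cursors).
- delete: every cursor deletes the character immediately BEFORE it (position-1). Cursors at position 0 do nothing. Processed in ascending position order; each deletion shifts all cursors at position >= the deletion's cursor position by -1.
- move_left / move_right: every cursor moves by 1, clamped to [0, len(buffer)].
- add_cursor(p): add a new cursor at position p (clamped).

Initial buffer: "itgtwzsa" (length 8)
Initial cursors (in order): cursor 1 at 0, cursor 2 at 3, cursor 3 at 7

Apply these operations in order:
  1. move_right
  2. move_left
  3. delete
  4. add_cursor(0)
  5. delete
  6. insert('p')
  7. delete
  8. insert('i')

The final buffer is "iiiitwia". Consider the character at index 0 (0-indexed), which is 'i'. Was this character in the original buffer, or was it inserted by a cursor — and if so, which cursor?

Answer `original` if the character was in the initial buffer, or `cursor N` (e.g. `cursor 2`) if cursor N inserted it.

Answer: cursor 1

Derivation:
After op 1 (move_right): buffer="itgtwzsa" (len 8), cursors c1@1 c2@4 c3@8, authorship ........
After op 2 (move_left): buffer="itgtwzsa" (len 8), cursors c1@0 c2@3 c3@7, authorship ........
After op 3 (delete): buffer="ittwza" (len 6), cursors c1@0 c2@2 c3@5, authorship ......
After op 4 (add_cursor(0)): buffer="ittwza" (len 6), cursors c1@0 c4@0 c2@2 c3@5, authorship ......
After op 5 (delete): buffer="itwa" (len 4), cursors c1@0 c4@0 c2@1 c3@3, authorship ....
After op 6 (insert('p')): buffer="ppiptwpa" (len 8), cursors c1@2 c4@2 c2@4 c3@7, authorship 14.2..3.
After op 7 (delete): buffer="itwa" (len 4), cursors c1@0 c4@0 c2@1 c3@3, authorship ....
After op 8 (insert('i')): buffer="iiiitwia" (len 8), cursors c1@2 c4@2 c2@4 c3@7, authorship 14.2..3.
Authorship (.=original, N=cursor N): 1 4 . 2 . . 3 .
Index 0: author = 1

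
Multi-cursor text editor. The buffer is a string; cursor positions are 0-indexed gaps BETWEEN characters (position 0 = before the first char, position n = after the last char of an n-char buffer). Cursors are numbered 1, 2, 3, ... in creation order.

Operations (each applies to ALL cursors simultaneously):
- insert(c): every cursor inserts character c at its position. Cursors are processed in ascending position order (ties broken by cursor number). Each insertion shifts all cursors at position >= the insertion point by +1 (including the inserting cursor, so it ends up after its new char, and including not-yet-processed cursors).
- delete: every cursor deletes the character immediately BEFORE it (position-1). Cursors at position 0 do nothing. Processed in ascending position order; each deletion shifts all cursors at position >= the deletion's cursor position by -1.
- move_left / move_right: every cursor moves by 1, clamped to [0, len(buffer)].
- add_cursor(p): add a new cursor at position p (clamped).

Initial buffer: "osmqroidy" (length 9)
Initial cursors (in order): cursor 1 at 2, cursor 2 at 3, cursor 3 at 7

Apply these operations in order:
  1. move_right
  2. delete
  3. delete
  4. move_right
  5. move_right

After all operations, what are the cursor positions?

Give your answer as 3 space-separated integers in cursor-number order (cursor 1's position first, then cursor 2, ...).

After op 1 (move_right): buffer="osmqroidy" (len 9), cursors c1@3 c2@4 c3@8, authorship .........
After op 2 (delete): buffer="osroiy" (len 6), cursors c1@2 c2@2 c3@5, authorship ......
After op 3 (delete): buffer="roy" (len 3), cursors c1@0 c2@0 c3@2, authorship ...
After op 4 (move_right): buffer="roy" (len 3), cursors c1@1 c2@1 c3@3, authorship ...
After op 5 (move_right): buffer="roy" (len 3), cursors c1@2 c2@2 c3@3, authorship ...

Answer: 2 2 3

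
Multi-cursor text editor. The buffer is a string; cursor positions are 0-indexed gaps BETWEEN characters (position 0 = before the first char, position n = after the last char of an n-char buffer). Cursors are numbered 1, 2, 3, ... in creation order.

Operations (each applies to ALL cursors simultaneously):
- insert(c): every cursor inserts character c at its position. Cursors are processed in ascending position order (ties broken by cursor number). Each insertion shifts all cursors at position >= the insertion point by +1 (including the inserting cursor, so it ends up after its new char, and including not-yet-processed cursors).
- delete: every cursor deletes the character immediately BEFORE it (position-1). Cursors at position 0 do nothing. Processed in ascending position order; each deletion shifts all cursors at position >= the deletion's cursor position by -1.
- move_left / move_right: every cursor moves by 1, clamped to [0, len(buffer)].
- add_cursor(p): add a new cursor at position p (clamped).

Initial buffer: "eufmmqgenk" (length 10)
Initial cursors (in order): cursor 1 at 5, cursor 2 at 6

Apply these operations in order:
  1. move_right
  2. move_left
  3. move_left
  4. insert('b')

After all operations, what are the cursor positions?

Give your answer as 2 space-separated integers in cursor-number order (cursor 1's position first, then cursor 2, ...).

After op 1 (move_right): buffer="eufmmqgenk" (len 10), cursors c1@6 c2@7, authorship ..........
After op 2 (move_left): buffer="eufmmqgenk" (len 10), cursors c1@5 c2@6, authorship ..........
After op 3 (move_left): buffer="eufmmqgenk" (len 10), cursors c1@4 c2@5, authorship ..........
After op 4 (insert('b')): buffer="eufmbmbqgenk" (len 12), cursors c1@5 c2@7, authorship ....1.2.....

Answer: 5 7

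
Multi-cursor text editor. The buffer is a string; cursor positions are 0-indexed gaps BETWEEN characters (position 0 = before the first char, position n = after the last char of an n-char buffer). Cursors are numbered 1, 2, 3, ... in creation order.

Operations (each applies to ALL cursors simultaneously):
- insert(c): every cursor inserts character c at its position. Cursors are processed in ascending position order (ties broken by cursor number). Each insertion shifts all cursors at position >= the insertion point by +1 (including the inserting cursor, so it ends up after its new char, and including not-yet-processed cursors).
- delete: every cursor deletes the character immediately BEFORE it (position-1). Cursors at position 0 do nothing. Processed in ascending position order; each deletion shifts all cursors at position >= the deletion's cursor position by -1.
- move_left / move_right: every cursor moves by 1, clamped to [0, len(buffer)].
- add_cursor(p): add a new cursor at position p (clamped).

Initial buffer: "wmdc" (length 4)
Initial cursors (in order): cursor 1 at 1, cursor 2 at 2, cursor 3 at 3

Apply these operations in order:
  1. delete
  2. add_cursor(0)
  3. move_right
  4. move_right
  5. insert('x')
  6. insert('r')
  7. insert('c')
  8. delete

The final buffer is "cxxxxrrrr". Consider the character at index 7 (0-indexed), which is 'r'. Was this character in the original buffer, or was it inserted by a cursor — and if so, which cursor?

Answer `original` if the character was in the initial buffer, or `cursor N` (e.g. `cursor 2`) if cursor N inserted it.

Answer: cursor 3

Derivation:
After op 1 (delete): buffer="c" (len 1), cursors c1@0 c2@0 c3@0, authorship .
After op 2 (add_cursor(0)): buffer="c" (len 1), cursors c1@0 c2@0 c3@0 c4@0, authorship .
After op 3 (move_right): buffer="c" (len 1), cursors c1@1 c2@1 c3@1 c4@1, authorship .
After op 4 (move_right): buffer="c" (len 1), cursors c1@1 c2@1 c3@1 c4@1, authorship .
After op 5 (insert('x')): buffer="cxxxx" (len 5), cursors c1@5 c2@5 c3@5 c4@5, authorship .1234
After op 6 (insert('r')): buffer="cxxxxrrrr" (len 9), cursors c1@9 c2@9 c3@9 c4@9, authorship .12341234
After op 7 (insert('c')): buffer="cxxxxrrrrcccc" (len 13), cursors c1@13 c2@13 c3@13 c4@13, authorship .123412341234
After op 8 (delete): buffer="cxxxxrrrr" (len 9), cursors c1@9 c2@9 c3@9 c4@9, authorship .12341234
Authorship (.=original, N=cursor N): . 1 2 3 4 1 2 3 4
Index 7: author = 3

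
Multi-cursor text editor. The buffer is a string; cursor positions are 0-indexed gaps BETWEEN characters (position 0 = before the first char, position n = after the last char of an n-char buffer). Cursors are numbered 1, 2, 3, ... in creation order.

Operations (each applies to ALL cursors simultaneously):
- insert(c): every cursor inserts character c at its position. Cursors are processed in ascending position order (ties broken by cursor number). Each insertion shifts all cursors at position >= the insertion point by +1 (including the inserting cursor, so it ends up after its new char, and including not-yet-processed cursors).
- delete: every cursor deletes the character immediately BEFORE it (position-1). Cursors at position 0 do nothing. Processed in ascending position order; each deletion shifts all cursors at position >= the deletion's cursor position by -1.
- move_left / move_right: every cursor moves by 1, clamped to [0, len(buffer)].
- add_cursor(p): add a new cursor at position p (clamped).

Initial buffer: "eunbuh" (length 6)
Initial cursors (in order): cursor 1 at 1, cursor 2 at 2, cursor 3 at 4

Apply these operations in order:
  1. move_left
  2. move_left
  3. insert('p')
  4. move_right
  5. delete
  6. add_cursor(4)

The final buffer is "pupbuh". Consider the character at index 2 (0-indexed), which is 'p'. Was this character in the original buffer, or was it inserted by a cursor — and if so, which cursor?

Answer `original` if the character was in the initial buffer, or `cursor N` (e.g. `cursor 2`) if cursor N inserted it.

Answer: cursor 3

Derivation:
After op 1 (move_left): buffer="eunbuh" (len 6), cursors c1@0 c2@1 c3@3, authorship ......
After op 2 (move_left): buffer="eunbuh" (len 6), cursors c1@0 c2@0 c3@2, authorship ......
After op 3 (insert('p')): buffer="ppeupnbuh" (len 9), cursors c1@2 c2@2 c3@5, authorship 12..3....
After op 4 (move_right): buffer="ppeupnbuh" (len 9), cursors c1@3 c2@3 c3@6, authorship 12..3....
After op 5 (delete): buffer="pupbuh" (len 6), cursors c1@1 c2@1 c3@3, authorship 1.3...
After op 6 (add_cursor(4)): buffer="pupbuh" (len 6), cursors c1@1 c2@1 c3@3 c4@4, authorship 1.3...
Authorship (.=original, N=cursor N): 1 . 3 . . .
Index 2: author = 3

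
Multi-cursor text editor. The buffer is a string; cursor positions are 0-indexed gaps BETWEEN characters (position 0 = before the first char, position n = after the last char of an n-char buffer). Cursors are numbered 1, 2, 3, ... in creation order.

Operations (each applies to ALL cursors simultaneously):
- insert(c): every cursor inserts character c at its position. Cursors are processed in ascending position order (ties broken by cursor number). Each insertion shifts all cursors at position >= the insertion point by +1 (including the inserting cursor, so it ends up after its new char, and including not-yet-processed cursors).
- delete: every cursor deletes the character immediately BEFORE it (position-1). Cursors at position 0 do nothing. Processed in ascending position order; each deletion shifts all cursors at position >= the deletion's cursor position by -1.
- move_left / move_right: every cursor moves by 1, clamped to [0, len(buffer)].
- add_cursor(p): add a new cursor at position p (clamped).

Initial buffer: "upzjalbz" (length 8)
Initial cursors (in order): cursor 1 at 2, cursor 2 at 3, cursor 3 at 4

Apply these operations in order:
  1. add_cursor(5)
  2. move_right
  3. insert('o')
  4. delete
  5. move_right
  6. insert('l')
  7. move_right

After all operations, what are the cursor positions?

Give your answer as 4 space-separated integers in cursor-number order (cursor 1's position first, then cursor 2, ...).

After op 1 (add_cursor(5)): buffer="upzjalbz" (len 8), cursors c1@2 c2@3 c3@4 c4@5, authorship ........
After op 2 (move_right): buffer="upzjalbz" (len 8), cursors c1@3 c2@4 c3@5 c4@6, authorship ........
After op 3 (insert('o')): buffer="upzojoaolobz" (len 12), cursors c1@4 c2@6 c3@8 c4@10, authorship ...1.2.3.4..
After op 4 (delete): buffer="upzjalbz" (len 8), cursors c1@3 c2@4 c3@5 c4@6, authorship ........
After op 5 (move_right): buffer="upzjalbz" (len 8), cursors c1@4 c2@5 c3@6 c4@7, authorship ........
After op 6 (insert('l')): buffer="upzjlalllblz" (len 12), cursors c1@5 c2@7 c3@9 c4@11, authorship ....1.2.3.4.
After op 7 (move_right): buffer="upzjlalllblz" (len 12), cursors c1@6 c2@8 c3@10 c4@12, authorship ....1.2.3.4.

Answer: 6 8 10 12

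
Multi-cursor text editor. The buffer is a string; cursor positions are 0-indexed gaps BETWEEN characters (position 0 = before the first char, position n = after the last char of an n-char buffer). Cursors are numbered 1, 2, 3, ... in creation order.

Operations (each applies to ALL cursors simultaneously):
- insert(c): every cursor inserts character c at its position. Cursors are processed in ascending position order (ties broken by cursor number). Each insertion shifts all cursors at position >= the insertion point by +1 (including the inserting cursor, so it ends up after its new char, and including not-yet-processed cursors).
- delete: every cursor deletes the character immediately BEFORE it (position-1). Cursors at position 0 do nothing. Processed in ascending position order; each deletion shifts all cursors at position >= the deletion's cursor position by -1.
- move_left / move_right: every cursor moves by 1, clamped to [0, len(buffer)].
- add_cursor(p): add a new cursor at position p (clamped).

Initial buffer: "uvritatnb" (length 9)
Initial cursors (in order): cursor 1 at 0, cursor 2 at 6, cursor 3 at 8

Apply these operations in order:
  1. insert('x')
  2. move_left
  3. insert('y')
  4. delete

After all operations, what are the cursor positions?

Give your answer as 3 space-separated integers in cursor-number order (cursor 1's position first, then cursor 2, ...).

Answer: 0 7 10

Derivation:
After op 1 (insert('x')): buffer="xuvritaxtnxb" (len 12), cursors c1@1 c2@8 c3@11, authorship 1......2..3.
After op 2 (move_left): buffer="xuvritaxtnxb" (len 12), cursors c1@0 c2@7 c3@10, authorship 1......2..3.
After op 3 (insert('y')): buffer="yxuvritayxtnyxb" (len 15), cursors c1@1 c2@9 c3@13, authorship 11......22..33.
After op 4 (delete): buffer="xuvritaxtnxb" (len 12), cursors c1@0 c2@7 c3@10, authorship 1......2..3.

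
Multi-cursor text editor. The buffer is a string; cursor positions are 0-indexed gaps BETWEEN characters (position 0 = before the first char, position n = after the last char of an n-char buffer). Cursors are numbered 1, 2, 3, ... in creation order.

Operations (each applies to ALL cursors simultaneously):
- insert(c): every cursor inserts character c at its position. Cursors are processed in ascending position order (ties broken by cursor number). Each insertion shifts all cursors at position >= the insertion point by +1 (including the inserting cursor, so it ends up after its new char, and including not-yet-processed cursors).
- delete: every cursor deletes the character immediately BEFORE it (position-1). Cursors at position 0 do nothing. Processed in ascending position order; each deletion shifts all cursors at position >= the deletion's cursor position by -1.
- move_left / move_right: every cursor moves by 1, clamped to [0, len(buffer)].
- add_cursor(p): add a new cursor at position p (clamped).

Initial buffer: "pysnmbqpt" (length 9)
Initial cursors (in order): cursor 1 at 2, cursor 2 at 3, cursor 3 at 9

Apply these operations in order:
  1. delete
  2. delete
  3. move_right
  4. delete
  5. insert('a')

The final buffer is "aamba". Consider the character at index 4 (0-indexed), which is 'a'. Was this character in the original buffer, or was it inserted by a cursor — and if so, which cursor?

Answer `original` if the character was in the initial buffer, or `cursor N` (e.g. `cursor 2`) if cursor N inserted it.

After op 1 (delete): buffer="pnmbqp" (len 6), cursors c1@1 c2@1 c3@6, authorship ......
After op 2 (delete): buffer="nmbq" (len 4), cursors c1@0 c2@0 c3@4, authorship ....
After op 3 (move_right): buffer="nmbq" (len 4), cursors c1@1 c2@1 c3@4, authorship ....
After op 4 (delete): buffer="mb" (len 2), cursors c1@0 c2@0 c3@2, authorship ..
After op 5 (insert('a')): buffer="aamba" (len 5), cursors c1@2 c2@2 c3@5, authorship 12..3
Authorship (.=original, N=cursor N): 1 2 . . 3
Index 4: author = 3

Answer: cursor 3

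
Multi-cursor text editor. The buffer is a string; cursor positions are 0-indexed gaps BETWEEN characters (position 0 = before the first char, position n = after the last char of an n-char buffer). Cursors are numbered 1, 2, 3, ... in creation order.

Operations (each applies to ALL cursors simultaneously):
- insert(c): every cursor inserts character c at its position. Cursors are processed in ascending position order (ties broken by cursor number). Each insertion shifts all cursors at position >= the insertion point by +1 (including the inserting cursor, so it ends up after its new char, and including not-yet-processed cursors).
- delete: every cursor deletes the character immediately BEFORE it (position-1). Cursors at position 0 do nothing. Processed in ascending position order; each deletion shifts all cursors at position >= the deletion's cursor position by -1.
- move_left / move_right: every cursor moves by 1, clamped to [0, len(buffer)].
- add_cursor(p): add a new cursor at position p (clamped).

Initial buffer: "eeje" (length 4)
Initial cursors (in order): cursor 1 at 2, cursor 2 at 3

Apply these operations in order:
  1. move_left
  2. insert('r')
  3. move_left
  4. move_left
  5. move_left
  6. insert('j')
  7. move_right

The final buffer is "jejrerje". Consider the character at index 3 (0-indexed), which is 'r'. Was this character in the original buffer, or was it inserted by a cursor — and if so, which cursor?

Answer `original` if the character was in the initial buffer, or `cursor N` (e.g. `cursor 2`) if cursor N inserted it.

After op 1 (move_left): buffer="eeje" (len 4), cursors c1@1 c2@2, authorship ....
After op 2 (insert('r')): buffer="ererje" (len 6), cursors c1@2 c2@4, authorship .1.2..
After op 3 (move_left): buffer="ererje" (len 6), cursors c1@1 c2@3, authorship .1.2..
After op 4 (move_left): buffer="ererje" (len 6), cursors c1@0 c2@2, authorship .1.2..
After op 5 (move_left): buffer="ererje" (len 6), cursors c1@0 c2@1, authorship .1.2..
After op 6 (insert('j')): buffer="jejrerje" (len 8), cursors c1@1 c2@3, authorship 1.21.2..
After op 7 (move_right): buffer="jejrerje" (len 8), cursors c1@2 c2@4, authorship 1.21.2..
Authorship (.=original, N=cursor N): 1 . 2 1 . 2 . .
Index 3: author = 1

Answer: cursor 1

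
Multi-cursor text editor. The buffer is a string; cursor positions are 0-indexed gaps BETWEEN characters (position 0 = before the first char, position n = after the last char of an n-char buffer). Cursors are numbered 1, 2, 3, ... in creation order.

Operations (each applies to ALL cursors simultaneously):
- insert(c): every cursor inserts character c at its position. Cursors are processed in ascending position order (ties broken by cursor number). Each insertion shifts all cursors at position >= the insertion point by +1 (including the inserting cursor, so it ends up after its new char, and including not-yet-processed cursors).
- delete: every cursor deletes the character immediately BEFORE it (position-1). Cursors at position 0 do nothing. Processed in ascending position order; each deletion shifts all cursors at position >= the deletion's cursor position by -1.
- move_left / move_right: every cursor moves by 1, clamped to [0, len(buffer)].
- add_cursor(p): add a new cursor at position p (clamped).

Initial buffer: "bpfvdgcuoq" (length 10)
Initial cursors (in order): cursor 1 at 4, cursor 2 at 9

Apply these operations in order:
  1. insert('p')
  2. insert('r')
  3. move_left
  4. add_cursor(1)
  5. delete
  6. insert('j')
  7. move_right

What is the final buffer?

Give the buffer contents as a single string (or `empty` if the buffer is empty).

After op 1 (insert('p')): buffer="bpfvpdgcuopq" (len 12), cursors c1@5 c2@11, authorship ....1.....2.
After op 2 (insert('r')): buffer="bpfvprdgcuoprq" (len 14), cursors c1@6 c2@13, authorship ....11.....22.
After op 3 (move_left): buffer="bpfvprdgcuoprq" (len 14), cursors c1@5 c2@12, authorship ....11.....22.
After op 4 (add_cursor(1)): buffer="bpfvprdgcuoprq" (len 14), cursors c3@1 c1@5 c2@12, authorship ....11.....22.
After op 5 (delete): buffer="pfvrdgcuorq" (len 11), cursors c3@0 c1@3 c2@9, authorship ...1.....2.
After op 6 (insert('j')): buffer="jpfvjrdgcuojrq" (len 14), cursors c3@1 c1@5 c2@12, authorship 3...11.....22.
After op 7 (move_right): buffer="jpfvjrdgcuojrq" (len 14), cursors c3@2 c1@6 c2@13, authorship 3...11.....22.

Answer: jpfvjrdgcuojrq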